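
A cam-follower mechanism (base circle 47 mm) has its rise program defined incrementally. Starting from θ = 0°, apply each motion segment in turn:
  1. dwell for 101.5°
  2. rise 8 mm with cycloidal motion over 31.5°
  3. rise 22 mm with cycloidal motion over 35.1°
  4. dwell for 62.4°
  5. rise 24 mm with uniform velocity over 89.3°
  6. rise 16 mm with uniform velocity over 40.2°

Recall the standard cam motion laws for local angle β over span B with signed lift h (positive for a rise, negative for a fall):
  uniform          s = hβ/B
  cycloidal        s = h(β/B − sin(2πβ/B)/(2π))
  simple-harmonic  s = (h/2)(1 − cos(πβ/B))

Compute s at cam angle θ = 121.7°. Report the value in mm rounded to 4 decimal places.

seg 1 [0°–101.5°] dwell: s stays 0.0000
seg 2 [101.5°–133°] cycloidal, h=8: θ=121.7° here. β=20.2, B=31.5. 8·(0.6413 − sin(2π·0.6413)/(2π)) = 6.1177 → s = 6.1177

6.1177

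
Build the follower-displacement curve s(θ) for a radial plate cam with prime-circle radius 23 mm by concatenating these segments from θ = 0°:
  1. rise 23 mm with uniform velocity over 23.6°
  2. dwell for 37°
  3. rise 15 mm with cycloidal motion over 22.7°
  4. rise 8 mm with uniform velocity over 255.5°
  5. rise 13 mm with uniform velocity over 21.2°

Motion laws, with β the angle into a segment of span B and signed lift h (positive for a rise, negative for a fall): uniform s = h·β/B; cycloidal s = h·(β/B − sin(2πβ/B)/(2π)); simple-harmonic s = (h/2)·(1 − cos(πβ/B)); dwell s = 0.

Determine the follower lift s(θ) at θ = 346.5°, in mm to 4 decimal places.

seg 1 [0°–23.6°] uniform, h=23: full span → s += 23 → s = 23.0000
seg 2 [23.6°–60.6°] dwell: s stays 23.0000
seg 3 [60.6°–83.3°] cycloidal, h=15: full span → s += 15 → s = 38.0000
seg 4 [83.3°–338.8°] uniform, h=8: full span → s += 8 → s = 46.0000
seg 5 [338.8°–360°] uniform, h=13: θ=346.5° here. β=7.7, B=21.2. 13·7.7/21.2 = 4.7217 → s = 50.7217

50.7217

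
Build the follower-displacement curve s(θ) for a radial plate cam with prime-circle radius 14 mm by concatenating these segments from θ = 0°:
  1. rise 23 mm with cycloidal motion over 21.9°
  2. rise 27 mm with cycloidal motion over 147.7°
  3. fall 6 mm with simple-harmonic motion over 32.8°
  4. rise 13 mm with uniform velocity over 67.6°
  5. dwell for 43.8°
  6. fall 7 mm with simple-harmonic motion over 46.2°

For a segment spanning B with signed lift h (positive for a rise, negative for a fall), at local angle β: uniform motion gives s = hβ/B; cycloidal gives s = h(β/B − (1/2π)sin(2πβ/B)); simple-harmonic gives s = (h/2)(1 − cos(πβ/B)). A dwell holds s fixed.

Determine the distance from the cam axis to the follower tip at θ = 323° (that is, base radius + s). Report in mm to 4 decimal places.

seg 1 [0°–21.9°] cycloidal, h=23: full span → s += 23 → s = 23.0000
seg 2 [21.9°–169.6°] cycloidal, h=27: full span → s += 27 → s = 50.0000
seg 3 [169.6°–202.4°] simple-harmonic, h=-6: full span → s += -6 → s = 44.0000
seg 4 [202.4°–270°] uniform, h=13: full span → s += 13 → s = 57.0000
seg 5 [270°–313.8°] dwell: s stays 57.0000
seg 6 [313.8°–360°] simple-harmonic, h=-7: θ=323° here. β=9.2, B=46.2. -7/2·(1 − cos(π·0.1991)) = -0.6629 → s = 56.3371
radial distance = base radius + s = 14 + 56.3371 = 70.3371

70.3371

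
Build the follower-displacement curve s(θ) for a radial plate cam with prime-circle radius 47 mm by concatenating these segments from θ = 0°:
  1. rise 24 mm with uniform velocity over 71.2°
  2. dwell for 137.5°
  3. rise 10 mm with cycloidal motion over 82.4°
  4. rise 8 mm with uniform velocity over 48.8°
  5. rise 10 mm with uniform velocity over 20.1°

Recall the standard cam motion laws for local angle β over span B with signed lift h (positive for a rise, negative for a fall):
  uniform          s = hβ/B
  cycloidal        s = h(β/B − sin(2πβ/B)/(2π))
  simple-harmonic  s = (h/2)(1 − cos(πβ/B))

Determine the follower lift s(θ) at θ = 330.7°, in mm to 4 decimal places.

seg 1 [0°–71.2°] uniform, h=24: full span → s += 24 → s = 24.0000
seg 2 [71.2°–208.7°] dwell: s stays 24.0000
seg 3 [208.7°–291.1°] cycloidal, h=10: full span → s += 10 → s = 34.0000
seg 4 [291.1°–339.9°] uniform, h=8: θ=330.7° here. β=39.6, B=48.8. 8·39.6/48.8 = 6.4918 → s = 40.4918

40.4918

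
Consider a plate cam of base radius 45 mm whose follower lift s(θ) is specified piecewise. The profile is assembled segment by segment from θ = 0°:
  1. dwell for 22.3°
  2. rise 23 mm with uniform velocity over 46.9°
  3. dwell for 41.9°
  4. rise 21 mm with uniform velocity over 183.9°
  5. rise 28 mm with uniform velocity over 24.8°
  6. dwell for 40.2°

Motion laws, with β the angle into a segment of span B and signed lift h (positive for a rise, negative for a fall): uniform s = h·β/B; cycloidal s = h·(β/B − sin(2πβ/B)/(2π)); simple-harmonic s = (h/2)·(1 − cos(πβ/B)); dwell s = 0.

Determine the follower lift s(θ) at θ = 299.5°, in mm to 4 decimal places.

seg 1 [0°–22.3°] dwell: s stays 0.0000
seg 2 [22.3°–69.2°] uniform, h=23: full span → s += 23 → s = 23.0000
seg 3 [69.2°–111.1°] dwell: s stays 23.0000
seg 4 [111.1°–295°] uniform, h=21: full span → s += 21 → s = 44.0000
seg 5 [295°–319.8°] uniform, h=28: θ=299.5° here. β=4.5, B=24.8. 28·4.5/24.8 = 5.0806 → s = 49.0806

49.0806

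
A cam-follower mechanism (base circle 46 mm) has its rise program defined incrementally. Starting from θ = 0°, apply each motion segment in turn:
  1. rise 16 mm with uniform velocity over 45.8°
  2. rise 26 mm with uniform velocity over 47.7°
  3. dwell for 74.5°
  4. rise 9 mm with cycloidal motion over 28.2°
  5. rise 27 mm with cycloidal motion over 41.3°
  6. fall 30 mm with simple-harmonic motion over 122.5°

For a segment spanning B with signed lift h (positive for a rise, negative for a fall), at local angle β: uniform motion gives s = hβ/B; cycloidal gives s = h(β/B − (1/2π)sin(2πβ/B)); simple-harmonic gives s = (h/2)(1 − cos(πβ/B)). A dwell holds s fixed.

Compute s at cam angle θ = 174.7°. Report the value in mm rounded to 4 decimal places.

seg 1 [0°–45.8°] uniform, h=16: full span → s += 16 → s = 16.0000
seg 2 [45.8°–93.5°] uniform, h=26: full span → s += 26 → s = 42.0000
seg 3 [93.5°–168°] dwell: s stays 42.0000
seg 4 [168°–196.2°] cycloidal, h=9: θ=174.7° here. β=6.7, B=28.2. 9·(0.2376 − sin(2π·0.2376)/(2π)) = 0.7103 → s = 42.7103

42.7103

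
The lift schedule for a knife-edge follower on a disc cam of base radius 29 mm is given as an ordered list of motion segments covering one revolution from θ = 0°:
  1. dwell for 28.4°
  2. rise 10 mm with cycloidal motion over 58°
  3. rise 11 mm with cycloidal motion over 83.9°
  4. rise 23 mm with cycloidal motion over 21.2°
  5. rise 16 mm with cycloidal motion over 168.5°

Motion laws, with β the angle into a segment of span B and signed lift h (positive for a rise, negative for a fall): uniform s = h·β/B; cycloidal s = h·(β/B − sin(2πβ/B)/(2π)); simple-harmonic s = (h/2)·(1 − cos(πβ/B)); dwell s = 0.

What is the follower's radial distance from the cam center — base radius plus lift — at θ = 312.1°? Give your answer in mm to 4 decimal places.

seg 1 [0°–28.4°] dwell: s stays 0.0000
seg 2 [28.4°–86.4°] cycloidal, h=10: full span → s += 10 → s = 10.0000
seg 3 [86.4°–170.3°] cycloidal, h=11: full span → s += 11 → s = 21.0000
seg 4 [170.3°–191.5°] cycloidal, h=23: full span → s += 23 → s = 44.0000
seg 5 [191.5°–360°] cycloidal, h=16: θ=312.1° here. β=120.6, B=168.5. 16·(0.7157 − sin(2π·0.7157)/(2π)) = 13.9393 → s = 57.9393
radial distance = base radius + s = 29 + 57.9393 = 86.9393

86.9393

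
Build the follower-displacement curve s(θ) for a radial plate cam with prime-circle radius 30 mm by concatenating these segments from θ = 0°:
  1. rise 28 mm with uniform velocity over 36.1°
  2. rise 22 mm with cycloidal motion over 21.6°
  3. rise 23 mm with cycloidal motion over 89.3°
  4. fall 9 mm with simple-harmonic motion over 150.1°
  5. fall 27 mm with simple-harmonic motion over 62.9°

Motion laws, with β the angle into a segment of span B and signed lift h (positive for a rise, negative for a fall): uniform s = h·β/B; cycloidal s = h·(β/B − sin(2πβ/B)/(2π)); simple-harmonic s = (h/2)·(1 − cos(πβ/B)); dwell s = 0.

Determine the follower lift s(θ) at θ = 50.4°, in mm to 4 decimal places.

seg 1 [0°–36.1°] uniform, h=28: full span → s += 28 → s = 28.0000
seg 2 [36.1°–57.7°] cycloidal, h=22: θ=50.4° here. β=14.3, B=21.6. 22·(0.6620 − sin(2π·0.6620)/(2π)) = 17.5449 → s = 45.5449

45.5449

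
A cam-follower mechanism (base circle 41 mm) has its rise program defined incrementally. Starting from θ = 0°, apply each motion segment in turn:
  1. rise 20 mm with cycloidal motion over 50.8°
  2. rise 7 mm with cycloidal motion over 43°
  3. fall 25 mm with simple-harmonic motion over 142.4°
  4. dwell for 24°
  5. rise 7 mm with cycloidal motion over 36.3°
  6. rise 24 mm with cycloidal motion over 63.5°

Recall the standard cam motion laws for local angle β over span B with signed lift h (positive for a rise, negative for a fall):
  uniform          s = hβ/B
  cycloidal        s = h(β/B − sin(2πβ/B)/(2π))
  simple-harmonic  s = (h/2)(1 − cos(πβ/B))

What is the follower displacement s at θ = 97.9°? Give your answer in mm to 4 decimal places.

seg 1 [0°–50.8°] cycloidal, h=20: full span → s += 20 → s = 20.0000
seg 2 [50.8°–93.8°] cycloidal, h=7: full span → s += 7 → s = 27.0000
seg 3 [93.8°–236.2°] simple-harmonic, h=-25: θ=97.9° here. β=4.1, B=142.4. -25/2·(1 − cos(π·0.0288)) = -0.0511 → s = 26.9489

26.9489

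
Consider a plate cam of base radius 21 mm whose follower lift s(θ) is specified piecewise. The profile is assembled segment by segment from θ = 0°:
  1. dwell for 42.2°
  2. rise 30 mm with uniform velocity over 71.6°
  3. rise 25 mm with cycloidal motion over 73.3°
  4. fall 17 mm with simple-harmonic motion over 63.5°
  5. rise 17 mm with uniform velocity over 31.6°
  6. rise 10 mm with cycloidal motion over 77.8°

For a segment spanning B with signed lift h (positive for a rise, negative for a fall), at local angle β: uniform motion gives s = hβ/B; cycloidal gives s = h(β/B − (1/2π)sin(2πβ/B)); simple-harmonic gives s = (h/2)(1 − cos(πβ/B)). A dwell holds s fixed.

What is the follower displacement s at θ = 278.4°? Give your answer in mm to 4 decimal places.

seg 1 [0°–42.2°] dwell: s stays 0.0000
seg 2 [42.2°–113.8°] uniform, h=30: full span → s += 30 → s = 30.0000
seg 3 [113.8°–187.1°] cycloidal, h=25: full span → s += 25 → s = 55.0000
seg 4 [187.1°–250.6°] simple-harmonic, h=-17: full span → s += -17 → s = 38.0000
seg 5 [250.6°–282.2°] uniform, h=17: θ=278.4° here. β=27.8, B=31.6. 17·27.8/31.6 = 14.9557 → s = 52.9557

52.9557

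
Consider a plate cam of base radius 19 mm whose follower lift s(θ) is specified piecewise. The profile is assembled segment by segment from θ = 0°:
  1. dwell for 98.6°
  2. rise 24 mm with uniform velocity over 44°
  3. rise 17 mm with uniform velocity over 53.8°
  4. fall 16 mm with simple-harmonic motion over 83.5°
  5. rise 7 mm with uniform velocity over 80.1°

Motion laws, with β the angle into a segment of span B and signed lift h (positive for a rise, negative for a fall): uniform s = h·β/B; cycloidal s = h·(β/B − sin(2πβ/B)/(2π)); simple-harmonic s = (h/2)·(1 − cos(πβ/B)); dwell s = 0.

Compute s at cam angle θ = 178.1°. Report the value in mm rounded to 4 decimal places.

seg 1 [0°–98.6°] dwell: s stays 0.0000
seg 2 [98.6°–142.6°] uniform, h=24: full span → s += 24 → s = 24.0000
seg 3 [142.6°–196.4°] uniform, h=17: θ=178.1° here. β=35.5, B=53.8. 17·35.5/53.8 = 11.2175 → s = 35.2175

35.2175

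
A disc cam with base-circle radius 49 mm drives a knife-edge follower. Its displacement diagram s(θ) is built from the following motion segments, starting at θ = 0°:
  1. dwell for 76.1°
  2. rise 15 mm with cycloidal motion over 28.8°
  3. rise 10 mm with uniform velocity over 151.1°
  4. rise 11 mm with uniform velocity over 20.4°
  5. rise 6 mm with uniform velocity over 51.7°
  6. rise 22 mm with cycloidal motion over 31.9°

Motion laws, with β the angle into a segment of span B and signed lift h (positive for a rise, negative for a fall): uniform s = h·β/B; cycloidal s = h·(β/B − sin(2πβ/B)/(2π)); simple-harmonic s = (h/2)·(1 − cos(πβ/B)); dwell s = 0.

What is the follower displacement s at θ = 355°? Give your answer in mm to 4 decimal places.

seg 1 [0°–76.1°] dwell: s stays 0.0000
seg 2 [76.1°–104.9°] cycloidal, h=15: full span → s += 15 → s = 15.0000
seg 3 [104.9°–256°] uniform, h=10: full span → s += 10 → s = 25.0000
seg 4 [256°–276.4°] uniform, h=11: full span → s += 11 → s = 36.0000
seg 5 [276.4°–328.1°] uniform, h=6: full span → s += 6 → s = 42.0000
seg 6 [328.1°–360°] cycloidal, h=22: θ=355° here. β=26.9, B=31.9. 22·(0.8433 − sin(2π·0.8433)/(2π)) = 21.4690 → s = 63.4690

63.4690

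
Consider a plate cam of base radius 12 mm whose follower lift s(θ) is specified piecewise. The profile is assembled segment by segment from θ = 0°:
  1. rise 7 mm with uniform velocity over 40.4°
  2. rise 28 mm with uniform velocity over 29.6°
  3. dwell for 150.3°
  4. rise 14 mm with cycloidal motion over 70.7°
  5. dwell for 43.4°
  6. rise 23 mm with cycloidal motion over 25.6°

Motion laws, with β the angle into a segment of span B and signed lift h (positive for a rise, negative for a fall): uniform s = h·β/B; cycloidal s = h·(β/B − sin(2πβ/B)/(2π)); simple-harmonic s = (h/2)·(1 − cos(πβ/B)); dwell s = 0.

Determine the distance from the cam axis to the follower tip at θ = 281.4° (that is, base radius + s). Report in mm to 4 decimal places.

seg 1 [0°–40.4°] uniform, h=7: full span → s += 7 → s = 7.0000
seg 2 [40.4°–70°] uniform, h=28: full span → s += 28 → s = 35.0000
seg 3 [70°–220.3°] dwell: s stays 35.0000
seg 4 [220.3°–291°] cycloidal, h=14: θ=281.4° here. β=61.1, B=70.7. 14·(0.8642 − sin(2π·0.8642)/(2π)) = 13.7776 → s = 48.7776
radial distance = base radius + s = 12 + 48.7776 = 60.7776

60.7776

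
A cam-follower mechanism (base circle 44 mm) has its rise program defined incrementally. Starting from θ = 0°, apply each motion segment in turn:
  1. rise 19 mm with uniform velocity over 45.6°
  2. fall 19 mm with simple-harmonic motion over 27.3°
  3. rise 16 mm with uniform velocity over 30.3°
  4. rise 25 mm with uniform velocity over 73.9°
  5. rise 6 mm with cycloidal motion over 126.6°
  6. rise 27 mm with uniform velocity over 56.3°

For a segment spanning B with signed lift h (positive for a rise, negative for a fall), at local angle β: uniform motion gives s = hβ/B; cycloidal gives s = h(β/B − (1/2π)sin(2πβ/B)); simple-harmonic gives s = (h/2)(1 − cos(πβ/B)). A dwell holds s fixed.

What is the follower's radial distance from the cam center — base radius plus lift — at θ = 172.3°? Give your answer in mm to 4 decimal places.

seg 1 [0°–45.6°] uniform, h=19: full span → s += 19 → s = 19.0000
seg 2 [45.6°–72.9°] simple-harmonic, h=-19: full span → s += -19 → s = 0.0000
seg 3 [72.9°–103.2°] uniform, h=16: full span → s += 16 → s = 16.0000
seg 4 [103.2°–177.1°] uniform, h=25: θ=172.3° here. β=69.1, B=73.9. 25·69.1/73.9 = 23.3762 → s = 39.3762
radial distance = base radius + s = 44 + 39.3762 = 83.3762

83.3762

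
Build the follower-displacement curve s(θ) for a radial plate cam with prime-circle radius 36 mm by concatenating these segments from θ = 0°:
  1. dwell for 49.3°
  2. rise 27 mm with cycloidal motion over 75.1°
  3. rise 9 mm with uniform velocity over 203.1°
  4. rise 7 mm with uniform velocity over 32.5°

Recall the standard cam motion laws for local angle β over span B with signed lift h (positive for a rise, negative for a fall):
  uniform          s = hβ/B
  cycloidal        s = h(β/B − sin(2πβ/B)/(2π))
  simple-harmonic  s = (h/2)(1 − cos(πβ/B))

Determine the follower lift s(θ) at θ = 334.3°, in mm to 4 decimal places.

seg 1 [0°–49.3°] dwell: s stays 0.0000
seg 2 [49.3°–124.4°] cycloidal, h=27: full span → s += 27 → s = 27.0000
seg 3 [124.4°–327.5°] uniform, h=9: full span → s += 9 → s = 36.0000
seg 4 [327.5°–360°] uniform, h=7: θ=334.3° here. β=6.8, B=32.5. 7·6.8/32.5 = 1.4646 → s = 37.4646

37.4646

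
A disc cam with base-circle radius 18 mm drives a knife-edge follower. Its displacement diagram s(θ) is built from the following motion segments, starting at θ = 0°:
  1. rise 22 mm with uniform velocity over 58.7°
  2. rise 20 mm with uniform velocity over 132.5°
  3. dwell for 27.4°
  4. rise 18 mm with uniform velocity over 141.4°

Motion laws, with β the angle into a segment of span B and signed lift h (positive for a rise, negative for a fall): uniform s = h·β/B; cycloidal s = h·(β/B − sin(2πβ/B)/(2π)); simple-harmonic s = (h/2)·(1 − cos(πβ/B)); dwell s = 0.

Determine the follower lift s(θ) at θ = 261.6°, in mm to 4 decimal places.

seg 1 [0°–58.7°] uniform, h=22: full span → s += 22 → s = 22.0000
seg 2 [58.7°–191.2°] uniform, h=20: full span → s += 20 → s = 42.0000
seg 3 [191.2°–218.6°] dwell: s stays 42.0000
seg 4 [218.6°–360°] uniform, h=18: θ=261.6° here. β=43, B=141.4. 18·43/141.4 = 5.4738 → s = 47.4738

47.4738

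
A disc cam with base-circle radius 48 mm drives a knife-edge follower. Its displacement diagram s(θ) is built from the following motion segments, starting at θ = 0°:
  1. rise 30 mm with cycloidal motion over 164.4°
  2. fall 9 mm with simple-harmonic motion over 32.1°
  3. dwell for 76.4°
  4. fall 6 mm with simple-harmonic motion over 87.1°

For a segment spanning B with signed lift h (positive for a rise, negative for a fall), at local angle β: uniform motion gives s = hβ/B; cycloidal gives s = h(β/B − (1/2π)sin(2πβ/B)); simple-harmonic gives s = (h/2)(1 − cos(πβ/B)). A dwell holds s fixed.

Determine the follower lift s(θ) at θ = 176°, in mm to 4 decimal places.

seg 1 [0°–164.4°] cycloidal, h=30: full span → s += 30 → s = 30.0000
seg 2 [164.4°–196.5°] simple-harmonic, h=-9: θ=176° here. β=11.6, B=32.1. -9/2·(1 − cos(π·0.3614)) = -2.6015 → s = 27.3985

27.3985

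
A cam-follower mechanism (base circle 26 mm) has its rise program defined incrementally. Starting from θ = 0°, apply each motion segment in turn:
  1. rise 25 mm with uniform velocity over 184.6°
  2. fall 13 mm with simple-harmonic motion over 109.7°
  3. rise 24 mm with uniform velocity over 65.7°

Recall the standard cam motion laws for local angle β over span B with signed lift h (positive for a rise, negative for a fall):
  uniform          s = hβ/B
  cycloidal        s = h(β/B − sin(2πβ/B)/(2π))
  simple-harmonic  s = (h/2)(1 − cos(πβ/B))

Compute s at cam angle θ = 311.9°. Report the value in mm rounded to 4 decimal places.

seg 1 [0°–184.6°] uniform, h=25: full span → s += 25 → s = 25.0000
seg 2 [184.6°–294.3°] simple-harmonic, h=-13: full span → s += -13 → s = 12.0000
seg 3 [294.3°–360°] uniform, h=24: θ=311.9° here. β=17.6, B=65.7. 24·17.6/65.7 = 6.4292 → s = 18.4292

18.4292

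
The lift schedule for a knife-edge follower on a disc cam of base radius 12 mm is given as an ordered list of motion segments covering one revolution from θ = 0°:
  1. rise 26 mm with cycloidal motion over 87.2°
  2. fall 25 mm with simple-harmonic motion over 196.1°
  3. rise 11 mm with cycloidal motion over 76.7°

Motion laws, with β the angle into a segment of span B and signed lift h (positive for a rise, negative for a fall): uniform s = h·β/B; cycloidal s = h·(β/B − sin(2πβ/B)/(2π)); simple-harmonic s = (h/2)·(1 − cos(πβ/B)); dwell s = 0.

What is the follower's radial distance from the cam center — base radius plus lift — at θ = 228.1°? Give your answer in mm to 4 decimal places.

seg 1 [0°–87.2°] cycloidal, h=26: full span → s += 26 → s = 26.0000
seg 2 [87.2°–283.3°] simple-harmonic, h=-25: θ=228.1° here. β=140.9, B=196.1. -25/2·(1 − cos(π·0.7185)) = -20.4227 → s = 5.5773
radial distance = base radius + s = 12 + 5.5773 = 17.5773

17.5773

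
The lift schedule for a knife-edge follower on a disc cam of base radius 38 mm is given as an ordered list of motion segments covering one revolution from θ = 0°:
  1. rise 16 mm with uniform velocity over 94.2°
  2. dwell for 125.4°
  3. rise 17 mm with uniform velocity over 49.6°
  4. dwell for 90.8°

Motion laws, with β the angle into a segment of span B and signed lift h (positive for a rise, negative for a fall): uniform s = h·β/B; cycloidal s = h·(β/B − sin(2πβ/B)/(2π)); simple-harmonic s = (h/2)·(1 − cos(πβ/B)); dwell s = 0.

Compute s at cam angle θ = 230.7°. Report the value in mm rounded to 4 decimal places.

seg 1 [0°–94.2°] uniform, h=16: full span → s += 16 → s = 16.0000
seg 2 [94.2°–219.6°] dwell: s stays 16.0000
seg 3 [219.6°–269.2°] uniform, h=17: θ=230.7° here. β=11.1, B=49.6. 17·11.1/49.6 = 3.8044 → s = 19.8044

19.8044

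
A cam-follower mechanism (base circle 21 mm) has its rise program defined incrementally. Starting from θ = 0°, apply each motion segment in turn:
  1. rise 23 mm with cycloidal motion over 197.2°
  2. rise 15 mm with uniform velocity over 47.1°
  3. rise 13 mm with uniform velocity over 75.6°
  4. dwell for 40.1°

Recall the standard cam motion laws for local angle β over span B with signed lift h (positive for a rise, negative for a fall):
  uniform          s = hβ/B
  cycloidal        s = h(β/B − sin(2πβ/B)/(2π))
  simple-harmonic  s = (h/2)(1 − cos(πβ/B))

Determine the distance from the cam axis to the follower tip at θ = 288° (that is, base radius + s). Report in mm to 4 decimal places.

seg 1 [0°–197.2°] cycloidal, h=23: full span → s += 23 → s = 23.0000
seg 2 [197.2°–244.3°] uniform, h=15: full span → s += 15 → s = 38.0000
seg 3 [244.3°–319.9°] uniform, h=13: θ=288° here. β=43.7, B=75.6. 13·43.7/75.6 = 7.5146 → s = 45.5146
radial distance = base radius + s = 21 + 45.5146 = 66.5146

66.5146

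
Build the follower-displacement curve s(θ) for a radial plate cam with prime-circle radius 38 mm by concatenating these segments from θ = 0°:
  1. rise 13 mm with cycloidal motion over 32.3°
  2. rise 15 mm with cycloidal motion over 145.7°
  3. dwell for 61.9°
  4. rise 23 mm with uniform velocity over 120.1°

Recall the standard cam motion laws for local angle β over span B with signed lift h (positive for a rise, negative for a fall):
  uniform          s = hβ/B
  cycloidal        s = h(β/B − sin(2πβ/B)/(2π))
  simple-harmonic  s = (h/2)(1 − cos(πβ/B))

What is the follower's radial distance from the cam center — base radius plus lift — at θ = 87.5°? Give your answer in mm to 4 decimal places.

seg 1 [0°–32.3°] cycloidal, h=13: full span → s += 13 → s = 13.0000
seg 2 [32.3°–178°] cycloidal, h=15: θ=87.5° here. β=55.2, B=145.7. 15·(0.3789 − sin(2π·0.3789)/(2π)) = 4.0363 → s = 17.0363
radial distance = base radius + s = 38 + 17.0363 = 55.0363

55.0363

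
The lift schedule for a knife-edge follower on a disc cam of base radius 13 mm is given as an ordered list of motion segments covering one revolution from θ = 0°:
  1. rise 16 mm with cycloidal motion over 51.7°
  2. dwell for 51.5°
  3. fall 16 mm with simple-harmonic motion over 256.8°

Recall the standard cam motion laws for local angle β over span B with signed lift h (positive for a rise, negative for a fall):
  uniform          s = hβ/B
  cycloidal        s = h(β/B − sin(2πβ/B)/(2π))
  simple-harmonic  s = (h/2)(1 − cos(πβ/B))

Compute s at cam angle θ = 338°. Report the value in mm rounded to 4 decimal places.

seg 1 [0°–51.7°] cycloidal, h=16: full span → s += 16 → s = 16.0000
seg 2 [51.7°–103.2°] dwell: s stays 16.0000
seg 3 [103.2°–360°] simple-harmonic, h=-16: θ=338° here. β=234.8, B=256.8. -16/2·(1 − cos(π·0.9143)) = -15.7120 → s = 0.2880

0.2880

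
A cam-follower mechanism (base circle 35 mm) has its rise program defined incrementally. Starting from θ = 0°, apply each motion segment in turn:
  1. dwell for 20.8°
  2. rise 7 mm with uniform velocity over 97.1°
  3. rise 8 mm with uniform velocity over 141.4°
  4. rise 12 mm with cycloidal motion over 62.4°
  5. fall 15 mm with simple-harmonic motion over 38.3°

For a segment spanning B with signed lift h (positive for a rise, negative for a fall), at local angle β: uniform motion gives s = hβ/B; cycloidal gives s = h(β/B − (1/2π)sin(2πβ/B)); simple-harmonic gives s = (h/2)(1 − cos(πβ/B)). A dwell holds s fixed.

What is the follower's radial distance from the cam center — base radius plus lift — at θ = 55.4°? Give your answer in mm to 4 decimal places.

seg 1 [0°–20.8°] dwell: s stays 0.0000
seg 2 [20.8°–117.9°] uniform, h=7: θ=55.4° here. β=34.6, B=97.1. 7·34.6/97.1 = 2.4943 → s = 2.4943
radial distance = base radius + s = 35 + 2.4943 = 37.4943

37.4943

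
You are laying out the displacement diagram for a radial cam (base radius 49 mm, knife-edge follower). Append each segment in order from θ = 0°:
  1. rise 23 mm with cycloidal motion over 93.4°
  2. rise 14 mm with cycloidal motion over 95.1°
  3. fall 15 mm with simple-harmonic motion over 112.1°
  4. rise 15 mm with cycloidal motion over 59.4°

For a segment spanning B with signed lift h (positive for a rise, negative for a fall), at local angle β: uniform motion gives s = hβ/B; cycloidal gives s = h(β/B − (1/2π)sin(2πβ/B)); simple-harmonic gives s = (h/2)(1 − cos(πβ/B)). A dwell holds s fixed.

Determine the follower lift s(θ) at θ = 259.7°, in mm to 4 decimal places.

seg 1 [0°–93.4°] cycloidal, h=23: full span → s += 23 → s = 23.0000
seg 2 [93.4°–188.5°] cycloidal, h=14: full span → s += 14 → s = 37.0000
seg 3 [188.5°–300.6°] simple-harmonic, h=-15: θ=259.7° here. β=71.2, B=112.1. -15/2·(1 − cos(π·0.6351)) = -10.5895 → s = 26.4105

26.4105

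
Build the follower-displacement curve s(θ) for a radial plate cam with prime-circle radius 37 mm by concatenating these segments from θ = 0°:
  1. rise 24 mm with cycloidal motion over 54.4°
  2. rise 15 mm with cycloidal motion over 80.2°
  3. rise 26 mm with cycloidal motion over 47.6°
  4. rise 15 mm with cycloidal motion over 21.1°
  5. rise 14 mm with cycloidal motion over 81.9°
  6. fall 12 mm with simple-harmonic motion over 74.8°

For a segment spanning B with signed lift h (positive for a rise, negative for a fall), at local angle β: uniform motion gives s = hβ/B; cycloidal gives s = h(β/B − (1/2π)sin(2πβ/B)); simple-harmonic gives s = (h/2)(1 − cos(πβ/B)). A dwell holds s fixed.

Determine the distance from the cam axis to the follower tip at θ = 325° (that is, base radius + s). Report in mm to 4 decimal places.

seg 1 [0°–54.4°] cycloidal, h=24: full span → s += 24 → s = 24.0000
seg 2 [54.4°–134.6°] cycloidal, h=15: full span → s += 15 → s = 39.0000
seg 3 [134.6°–182.2°] cycloidal, h=26: full span → s += 26 → s = 65.0000
seg 4 [182.2°–203.3°] cycloidal, h=15: full span → s += 15 → s = 80.0000
seg 5 [203.3°–285.2°] cycloidal, h=14: full span → s += 14 → s = 94.0000
seg 6 [285.2°–360°] simple-harmonic, h=-12: θ=325° here. β=39.8, B=74.8. -12/2·(1 − cos(π·0.5321)) = -6.6038 → s = 87.3962
radial distance = base radius + s = 37 + 87.3962 = 124.3962

124.3962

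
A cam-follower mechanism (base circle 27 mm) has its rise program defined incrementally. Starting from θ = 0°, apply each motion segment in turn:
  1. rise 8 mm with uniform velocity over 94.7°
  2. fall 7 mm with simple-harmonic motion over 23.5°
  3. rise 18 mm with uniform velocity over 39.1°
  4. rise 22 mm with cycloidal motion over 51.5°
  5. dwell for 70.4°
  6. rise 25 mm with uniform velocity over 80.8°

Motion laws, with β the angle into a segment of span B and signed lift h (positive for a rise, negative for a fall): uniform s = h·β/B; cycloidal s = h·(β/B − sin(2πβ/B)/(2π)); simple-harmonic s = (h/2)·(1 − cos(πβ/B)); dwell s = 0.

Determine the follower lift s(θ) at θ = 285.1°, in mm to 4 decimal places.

seg 1 [0°–94.7°] uniform, h=8: full span → s += 8 → s = 8.0000
seg 2 [94.7°–118.2°] simple-harmonic, h=-7: full span → s += -7 → s = 1.0000
seg 3 [118.2°–157.3°] uniform, h=18: full span → s += 18 → s = 19.0000
seg 4 [157.3°–208.8°] cycloidal, h=22: full span → s += 22 → s = 41.0000
seg 5 [208.8°–279.2°] dwell: s stays 41.0000
seg 6 [279.2°–360°] uniform, h=25: θ=285.1° here. β=5.9, B=80.8. 25·5.9/80.8 = 1.8255 → s = 42.8255

42.8255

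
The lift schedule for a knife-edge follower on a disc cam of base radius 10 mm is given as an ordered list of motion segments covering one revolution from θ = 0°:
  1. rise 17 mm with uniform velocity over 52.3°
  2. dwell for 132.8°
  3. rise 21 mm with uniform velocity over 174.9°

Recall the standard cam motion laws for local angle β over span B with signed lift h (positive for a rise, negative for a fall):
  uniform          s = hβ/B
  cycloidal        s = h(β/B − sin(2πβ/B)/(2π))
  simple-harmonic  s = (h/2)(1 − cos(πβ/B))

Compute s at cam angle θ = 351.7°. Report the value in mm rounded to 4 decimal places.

seg 1 [0°–52.3°] uniform, h=17: full span → s += 17 → s = 17.0000
seg 2 [52.3°–185.1°] dwell: s stays 17.0000
seg 3 [185.1°–360°] uniform, h=21: θ=351.7° here. β=166.6, B=174.9. 21·166.6/174.9 = 20.0034 → s = 37.0034

37.0034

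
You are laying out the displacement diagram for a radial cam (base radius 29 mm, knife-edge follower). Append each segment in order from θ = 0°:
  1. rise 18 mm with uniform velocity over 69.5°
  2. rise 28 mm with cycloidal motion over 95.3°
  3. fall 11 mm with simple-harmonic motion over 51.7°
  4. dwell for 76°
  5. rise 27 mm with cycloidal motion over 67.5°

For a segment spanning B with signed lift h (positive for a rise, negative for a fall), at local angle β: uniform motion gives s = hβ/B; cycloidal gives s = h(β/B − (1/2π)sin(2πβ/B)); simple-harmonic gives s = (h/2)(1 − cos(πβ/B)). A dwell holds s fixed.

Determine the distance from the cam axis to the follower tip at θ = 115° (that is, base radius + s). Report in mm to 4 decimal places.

seg 1 [0°–69.5°] uniform, h=18: full span → s += 18 → s = 18.0000
seg 2 [69.5°–164.8°] cycloidal, h=28: θ=115° here. β=45.5, B=95.3. 28·(0.4774 − sin(2π·0.4774)/(2π)) = 12.7387 → s = 30.7387
radial distance = base radius + s = 29 + 30.7387 = 59.7387

59.7387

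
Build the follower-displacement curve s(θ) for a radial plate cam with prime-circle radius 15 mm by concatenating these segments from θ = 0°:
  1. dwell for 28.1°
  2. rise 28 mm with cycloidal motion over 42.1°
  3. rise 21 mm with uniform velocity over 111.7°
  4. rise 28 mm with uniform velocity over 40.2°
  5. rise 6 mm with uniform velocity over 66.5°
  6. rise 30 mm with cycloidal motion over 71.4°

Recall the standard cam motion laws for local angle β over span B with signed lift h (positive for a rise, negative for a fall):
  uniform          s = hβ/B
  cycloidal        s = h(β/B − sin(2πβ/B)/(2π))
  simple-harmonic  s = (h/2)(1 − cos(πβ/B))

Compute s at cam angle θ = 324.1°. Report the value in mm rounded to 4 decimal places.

seg 1 [0°–28.1°] dwell: s stays 0.0000
seg 2 [28.1°–70.2°] cycloidal, h=28: full span → s += 28 → s = 28.0000
seg 3 [70.2°–181.9°] uniform, h=21: full span → s += 21 → s = 49.0000
seg 4 [181.9°–222.1°] uniform, h=28: full span → s += 28 → s = 77.0000
seg 5 [222.1°–288.6°] uniform, h=6: full span → s += 6 → s = 83.0000
seg 6 [288.6°–360°] cycloidal, h=30: θ=324.1° here. β=35.5, B=71.4. 30·(0.4972 − sin(2π·0.4972)/(2π)) = 14.8319 → s = 97.8319

97.8319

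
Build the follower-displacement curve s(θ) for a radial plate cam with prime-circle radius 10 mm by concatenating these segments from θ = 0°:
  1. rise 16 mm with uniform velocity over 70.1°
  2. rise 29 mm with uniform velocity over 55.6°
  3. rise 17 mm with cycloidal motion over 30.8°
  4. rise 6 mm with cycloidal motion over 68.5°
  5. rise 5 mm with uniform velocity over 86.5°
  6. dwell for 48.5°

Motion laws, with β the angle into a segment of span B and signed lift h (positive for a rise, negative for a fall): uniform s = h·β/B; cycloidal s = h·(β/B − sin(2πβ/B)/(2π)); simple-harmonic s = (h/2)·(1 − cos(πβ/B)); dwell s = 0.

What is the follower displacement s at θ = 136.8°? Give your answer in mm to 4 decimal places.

seg 1 [0°–70.1°] uniform, h=16: full span → s += 16 → s = 16.0000
seg 2 [70.1°–125.7°] uniform, h=29: full span → s += 29 → s = 45.0000
seg 3 [125.7°–156.5°] cycloidal, h=17: θ=136.8° here. β=11.1, B=30.8. 17·(0.3604 − sin(2π·0.3604)/(2π)) = 4.0461 → s = 49.0461

49.0461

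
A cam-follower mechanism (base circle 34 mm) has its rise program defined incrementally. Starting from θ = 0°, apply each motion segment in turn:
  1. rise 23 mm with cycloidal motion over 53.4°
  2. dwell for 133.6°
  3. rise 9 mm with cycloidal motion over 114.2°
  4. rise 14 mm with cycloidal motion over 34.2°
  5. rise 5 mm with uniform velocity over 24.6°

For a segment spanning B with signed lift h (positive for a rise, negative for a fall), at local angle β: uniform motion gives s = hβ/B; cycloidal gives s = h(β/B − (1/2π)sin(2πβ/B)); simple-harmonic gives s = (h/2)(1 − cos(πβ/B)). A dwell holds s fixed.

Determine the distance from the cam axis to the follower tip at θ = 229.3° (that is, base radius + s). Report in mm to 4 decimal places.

seg 1 [0°–53.4°] cycloidal, h=23: full span → s += 23 → s = 23.0000
seg 2 [53.4°–187°] dwell: s stays 23.0000
seg 3 [187°–301.2°] cycloidal, h=9: θ=229.3° here. β=42.3, B=114.2. 9·(0.3704 − sin(2π·0.3704)/(2π)) = 2.2919 → s = 25.2919
radial distance = base radius + s = 34 + 25.2919 = 59.2919

59.2919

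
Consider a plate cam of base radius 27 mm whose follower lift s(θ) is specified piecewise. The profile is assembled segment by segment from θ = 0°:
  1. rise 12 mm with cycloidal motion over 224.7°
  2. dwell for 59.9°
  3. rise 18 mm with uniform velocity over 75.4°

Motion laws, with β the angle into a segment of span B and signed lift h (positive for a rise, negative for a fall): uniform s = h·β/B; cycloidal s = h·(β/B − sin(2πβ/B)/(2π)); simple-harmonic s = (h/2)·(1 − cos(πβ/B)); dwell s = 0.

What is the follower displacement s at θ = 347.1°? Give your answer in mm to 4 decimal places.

seg 1 [0°–224.7°] cycloidal, h=12: full span → s += 12 → s = 12.0000
seg 2 [224.7°–284.6°] dwell: s stays 12.0000
seg 3 [284.6°–360°] uniform, h=18: θ=347.1° here. β=62.5, B=75.4. 18·62.5/75.4 = 14.9204 → s = 26.9204

26.9204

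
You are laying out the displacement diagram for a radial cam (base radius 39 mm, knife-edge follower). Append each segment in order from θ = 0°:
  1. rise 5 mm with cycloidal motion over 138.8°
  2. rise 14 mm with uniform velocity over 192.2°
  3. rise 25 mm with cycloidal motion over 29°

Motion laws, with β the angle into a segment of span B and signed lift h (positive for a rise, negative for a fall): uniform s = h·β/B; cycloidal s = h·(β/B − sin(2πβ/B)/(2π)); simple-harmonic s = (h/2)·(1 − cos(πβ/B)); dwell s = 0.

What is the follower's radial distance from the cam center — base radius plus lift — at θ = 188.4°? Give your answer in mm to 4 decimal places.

seg 1 [0°–138.8°] cycloidal, h=5: full span → s += 5 → s = 5.0000
seg 2 [138.8°–331°] uniform, h=14: θ=188.4° here. β=49.6, B=192.2. 14·49.6/192.2 = 3.6129 → s = 8.6129
radial distance = base radius + s = 39 + 8.6129 = 47.6129

47.6129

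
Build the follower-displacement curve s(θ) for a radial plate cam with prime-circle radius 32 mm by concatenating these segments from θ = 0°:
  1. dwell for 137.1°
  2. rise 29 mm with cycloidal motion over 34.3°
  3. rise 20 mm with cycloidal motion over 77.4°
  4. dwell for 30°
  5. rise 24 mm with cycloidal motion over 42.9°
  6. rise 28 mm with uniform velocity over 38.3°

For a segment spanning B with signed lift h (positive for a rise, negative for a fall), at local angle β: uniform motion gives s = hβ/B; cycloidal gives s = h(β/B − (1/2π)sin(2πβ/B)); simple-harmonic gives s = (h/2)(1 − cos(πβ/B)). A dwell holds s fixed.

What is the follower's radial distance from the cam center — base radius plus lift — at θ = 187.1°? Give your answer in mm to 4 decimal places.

seg 1 [0°–137.1°] dwell: s stays 0.0000
seg 2 [137.1°–171.4°] cycloidal, h=29: full span → s += 29 → s = 29.0000
seg 3 [171.4°–248.8°] cycloidal, h=20: θ=187.1° here. β=15.7, B=77.4. 20·(0.2028 − sin(2π·0.2028)/(2π)) = 1.0125 → s = 30.0125
radial distance = base radius + s = 32 + 30.0125 = 62.0125

62.0125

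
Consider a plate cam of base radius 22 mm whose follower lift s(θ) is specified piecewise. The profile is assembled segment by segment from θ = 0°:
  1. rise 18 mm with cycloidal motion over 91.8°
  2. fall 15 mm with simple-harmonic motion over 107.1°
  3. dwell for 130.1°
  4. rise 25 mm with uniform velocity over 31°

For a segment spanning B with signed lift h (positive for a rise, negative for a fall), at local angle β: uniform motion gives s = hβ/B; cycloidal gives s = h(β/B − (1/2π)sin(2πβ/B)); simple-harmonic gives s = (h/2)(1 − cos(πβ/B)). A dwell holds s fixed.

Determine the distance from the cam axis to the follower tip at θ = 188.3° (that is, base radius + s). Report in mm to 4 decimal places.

seg 1 [0°–91.8°] cycloidal, h=18: full span → s += 18 → s = 18.0000
seg 2 [91.8°–198.9°] simple-harmonic, h=-15: θ=188.3° here. β=96.5, B=107.1. -15/2·(1 − cos(π·0.9010)) = -14.6404 → s = 3.3596
radial distance = base radius + s = 22 + 3.3596 = 25.3596

25.3596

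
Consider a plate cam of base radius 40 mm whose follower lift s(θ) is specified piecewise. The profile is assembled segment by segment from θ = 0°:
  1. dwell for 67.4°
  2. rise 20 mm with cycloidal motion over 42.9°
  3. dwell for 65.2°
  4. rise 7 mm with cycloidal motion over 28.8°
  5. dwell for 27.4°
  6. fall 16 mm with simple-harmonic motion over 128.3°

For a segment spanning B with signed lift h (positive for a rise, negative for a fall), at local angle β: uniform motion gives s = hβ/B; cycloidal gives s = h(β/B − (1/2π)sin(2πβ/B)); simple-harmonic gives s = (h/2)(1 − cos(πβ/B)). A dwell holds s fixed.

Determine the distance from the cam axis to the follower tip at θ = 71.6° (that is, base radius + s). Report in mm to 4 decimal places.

seg 1 [0°–67.4°] dwell: s stays 0.0000
seg 2 [67.4°–110.3°] cycloidal, h=20: θ=71.6° here. β=4.2, B=42.9. 20·(0.0979 − sin(2π·0.0979)/(2π)) = 0.1212 → s = 0.1212
radial distance = base radius + s = 40 + 0.1212 = 40.1212

40.1212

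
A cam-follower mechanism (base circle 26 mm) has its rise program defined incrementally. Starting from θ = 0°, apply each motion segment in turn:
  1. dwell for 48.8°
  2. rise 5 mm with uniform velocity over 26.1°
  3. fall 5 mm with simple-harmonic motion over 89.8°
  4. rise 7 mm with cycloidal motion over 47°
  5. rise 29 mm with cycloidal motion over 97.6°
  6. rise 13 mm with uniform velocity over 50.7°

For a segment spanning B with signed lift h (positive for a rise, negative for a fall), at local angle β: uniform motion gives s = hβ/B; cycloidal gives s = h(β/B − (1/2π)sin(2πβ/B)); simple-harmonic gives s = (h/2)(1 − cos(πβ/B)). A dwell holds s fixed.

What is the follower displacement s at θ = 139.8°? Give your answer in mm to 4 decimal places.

seg 1 [0°–48.8°] dwell: s stays 0.0000
seg 2 [48.8°–74.9°] uniform, h=5: full span → s += 5 → s = 5.0000
seg 3 [74.9°–164.7°] simple-harmonic, h=-5: θ=139.8° here. β=64.9, B=89.8. -5/2·(1 − cos(π·0.7227)) = -4.1099 → s = 0.8901

0.8901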